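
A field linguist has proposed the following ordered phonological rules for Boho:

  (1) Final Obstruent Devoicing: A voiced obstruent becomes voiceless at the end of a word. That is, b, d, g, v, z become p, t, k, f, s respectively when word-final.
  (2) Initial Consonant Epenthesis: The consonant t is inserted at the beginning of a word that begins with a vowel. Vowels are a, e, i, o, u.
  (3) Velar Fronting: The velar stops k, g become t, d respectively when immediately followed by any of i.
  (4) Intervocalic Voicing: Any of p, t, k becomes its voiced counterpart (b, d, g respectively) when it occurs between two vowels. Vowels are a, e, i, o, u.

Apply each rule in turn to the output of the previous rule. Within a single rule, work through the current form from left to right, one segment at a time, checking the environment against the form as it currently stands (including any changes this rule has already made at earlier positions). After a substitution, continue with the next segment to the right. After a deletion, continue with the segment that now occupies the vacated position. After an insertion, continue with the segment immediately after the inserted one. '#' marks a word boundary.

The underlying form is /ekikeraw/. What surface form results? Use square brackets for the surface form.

(1) Final Obstruent Devoicing: no change — [ekikeraw]
(2) Initial Consonant Epenthesis: [ekikeraw] → [tekikeraw]
(3) Velar Fronting: [tekikeraw] → [tetikeraw]
(4) Intervocalic Voicing: [tetikeraw] → [tedigeraw]

[tedigeraw]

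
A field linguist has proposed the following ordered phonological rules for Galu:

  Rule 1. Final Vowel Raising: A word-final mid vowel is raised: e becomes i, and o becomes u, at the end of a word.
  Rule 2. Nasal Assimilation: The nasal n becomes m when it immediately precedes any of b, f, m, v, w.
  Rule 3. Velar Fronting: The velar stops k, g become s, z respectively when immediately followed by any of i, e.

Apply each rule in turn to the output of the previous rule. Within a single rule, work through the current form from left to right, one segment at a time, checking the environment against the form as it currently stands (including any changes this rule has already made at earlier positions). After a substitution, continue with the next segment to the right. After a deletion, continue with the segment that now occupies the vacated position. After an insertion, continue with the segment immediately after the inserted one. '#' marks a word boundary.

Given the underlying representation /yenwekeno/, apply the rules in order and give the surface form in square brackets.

[yemwesenu]

Rule 1 Final Vowel Raising: [yenwekeno] → [yenwekenu]
Rule 2 Nasal Assimilation: [yenwekenu] → [yemwekenu]
Rule 3 Velar Fronting: [yemwekenu] → [yemwesenu]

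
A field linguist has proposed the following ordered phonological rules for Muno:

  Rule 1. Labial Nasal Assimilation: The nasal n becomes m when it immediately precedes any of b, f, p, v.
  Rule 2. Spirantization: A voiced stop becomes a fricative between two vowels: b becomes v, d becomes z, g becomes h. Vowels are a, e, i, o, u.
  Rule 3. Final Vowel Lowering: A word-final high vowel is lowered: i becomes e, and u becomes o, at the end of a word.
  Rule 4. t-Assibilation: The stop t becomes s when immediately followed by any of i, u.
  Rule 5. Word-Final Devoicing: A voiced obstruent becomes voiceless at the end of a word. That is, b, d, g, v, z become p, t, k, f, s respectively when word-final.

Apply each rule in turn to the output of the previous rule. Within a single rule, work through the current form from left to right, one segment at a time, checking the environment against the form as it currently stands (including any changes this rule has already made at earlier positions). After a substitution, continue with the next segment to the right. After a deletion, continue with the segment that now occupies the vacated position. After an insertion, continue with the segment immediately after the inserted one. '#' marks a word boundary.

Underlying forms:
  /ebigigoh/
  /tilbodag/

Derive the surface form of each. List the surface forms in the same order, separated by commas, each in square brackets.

/ebigigoh/:
  Rule 1 Labial Nasal Assimilation: no change — [ebigigoh]
  Rule 2 Spirantization: [ebigigoh] → [evihihoh]
  Rule 3 Final Vowel Lowering: no change — [evihihoh]
  Rule 4 t-Assibilation: no change — [evihihoh]
  Rule 5 Word-Final Devoicing: no change — [evihihoh]
/tilbodag/:
  Rule 1 Labial Nasal Assimilation: no change — [tilbodag]
  Rule 2 Spirantization: [tilbodag] → [tilbozag]
  Rule 3 Final Vowel Lowering: no change — [tilbozag]
  Rule 4 t-Assibilation: [tilbozag] → [silbozag]
  Rule 5 Word-Final Devoicing: [silbozag] → [silbozak]

[evihihoh], [silbozak]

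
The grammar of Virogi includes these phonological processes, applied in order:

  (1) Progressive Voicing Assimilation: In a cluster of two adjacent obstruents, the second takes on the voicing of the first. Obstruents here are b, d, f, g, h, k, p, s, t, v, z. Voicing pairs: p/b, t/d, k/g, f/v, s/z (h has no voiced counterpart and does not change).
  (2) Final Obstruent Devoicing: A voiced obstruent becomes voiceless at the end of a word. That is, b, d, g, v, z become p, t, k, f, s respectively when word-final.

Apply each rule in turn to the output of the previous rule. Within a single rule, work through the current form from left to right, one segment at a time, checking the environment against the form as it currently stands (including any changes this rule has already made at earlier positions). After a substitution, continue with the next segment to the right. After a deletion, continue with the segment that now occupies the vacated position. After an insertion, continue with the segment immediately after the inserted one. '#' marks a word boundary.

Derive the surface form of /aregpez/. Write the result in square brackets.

(1) Progressive Voicing Assimilation: [aregpez] → [aregbez]
(2) Final Obstruent Devoicing: [aregbez] → [aregbes]

[aregbes]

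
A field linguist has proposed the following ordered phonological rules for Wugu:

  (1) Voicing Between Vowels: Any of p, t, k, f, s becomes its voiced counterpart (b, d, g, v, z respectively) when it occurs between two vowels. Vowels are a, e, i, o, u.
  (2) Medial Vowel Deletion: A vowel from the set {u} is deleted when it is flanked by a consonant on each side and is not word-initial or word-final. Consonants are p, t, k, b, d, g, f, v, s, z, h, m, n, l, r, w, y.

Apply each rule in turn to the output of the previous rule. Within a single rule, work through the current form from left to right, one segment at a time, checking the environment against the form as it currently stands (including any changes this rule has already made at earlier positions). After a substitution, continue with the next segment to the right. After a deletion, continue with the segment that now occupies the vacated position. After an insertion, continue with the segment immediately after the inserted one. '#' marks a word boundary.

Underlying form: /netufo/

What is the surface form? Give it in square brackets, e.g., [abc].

[nedvo]

(1) Voicing Between Vowels: [netufo] → [neduvo]
(2) Medial Vowel Deletion: [neduvo] → [nedvo]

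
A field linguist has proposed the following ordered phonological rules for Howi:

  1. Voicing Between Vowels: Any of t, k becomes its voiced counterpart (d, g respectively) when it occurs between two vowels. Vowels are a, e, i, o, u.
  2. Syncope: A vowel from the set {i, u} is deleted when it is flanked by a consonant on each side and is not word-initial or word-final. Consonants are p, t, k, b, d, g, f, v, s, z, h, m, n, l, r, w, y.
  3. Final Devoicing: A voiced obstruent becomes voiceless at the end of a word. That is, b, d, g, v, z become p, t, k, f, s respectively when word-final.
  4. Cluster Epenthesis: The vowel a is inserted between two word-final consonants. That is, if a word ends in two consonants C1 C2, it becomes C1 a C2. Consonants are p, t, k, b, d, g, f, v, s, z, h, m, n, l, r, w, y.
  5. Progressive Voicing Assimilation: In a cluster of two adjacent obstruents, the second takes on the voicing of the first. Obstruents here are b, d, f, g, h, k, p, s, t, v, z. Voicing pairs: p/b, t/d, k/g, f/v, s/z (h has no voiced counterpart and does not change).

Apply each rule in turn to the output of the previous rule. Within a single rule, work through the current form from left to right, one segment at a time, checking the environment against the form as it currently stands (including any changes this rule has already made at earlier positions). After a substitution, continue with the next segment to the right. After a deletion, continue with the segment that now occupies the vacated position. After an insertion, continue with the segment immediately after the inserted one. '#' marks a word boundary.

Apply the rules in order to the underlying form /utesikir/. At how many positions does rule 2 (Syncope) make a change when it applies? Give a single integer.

1 Voicing Between Vowels: [utesikir] → [udesigir]
2 Syncope: [udesigir] → [udesgr]
3 Final Devoicing: no change — [udesgr]
4 Cluster Epenthesis: [udesgr] → [udesgar]
5 Progressive Voicing Assimilation: [udesgar] → [udeskar]
Rule 2 changed 2 position(s).

2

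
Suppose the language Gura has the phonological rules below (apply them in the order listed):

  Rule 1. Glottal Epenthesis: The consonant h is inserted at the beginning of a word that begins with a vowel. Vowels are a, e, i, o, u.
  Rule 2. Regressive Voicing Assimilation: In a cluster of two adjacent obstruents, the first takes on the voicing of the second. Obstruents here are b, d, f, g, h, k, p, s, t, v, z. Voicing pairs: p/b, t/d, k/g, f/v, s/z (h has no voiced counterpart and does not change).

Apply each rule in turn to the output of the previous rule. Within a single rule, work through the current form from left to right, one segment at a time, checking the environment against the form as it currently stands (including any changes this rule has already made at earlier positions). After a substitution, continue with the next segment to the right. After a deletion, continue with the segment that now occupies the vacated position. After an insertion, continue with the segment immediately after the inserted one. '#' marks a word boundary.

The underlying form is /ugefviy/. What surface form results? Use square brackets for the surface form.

Rule 1 Glottal Epenthesis: [ugefviy] → [hugefviy]
Rule 2 Regressive Voicing Assimilation: [hugefviy] → [hugevviy]

[hugevviy]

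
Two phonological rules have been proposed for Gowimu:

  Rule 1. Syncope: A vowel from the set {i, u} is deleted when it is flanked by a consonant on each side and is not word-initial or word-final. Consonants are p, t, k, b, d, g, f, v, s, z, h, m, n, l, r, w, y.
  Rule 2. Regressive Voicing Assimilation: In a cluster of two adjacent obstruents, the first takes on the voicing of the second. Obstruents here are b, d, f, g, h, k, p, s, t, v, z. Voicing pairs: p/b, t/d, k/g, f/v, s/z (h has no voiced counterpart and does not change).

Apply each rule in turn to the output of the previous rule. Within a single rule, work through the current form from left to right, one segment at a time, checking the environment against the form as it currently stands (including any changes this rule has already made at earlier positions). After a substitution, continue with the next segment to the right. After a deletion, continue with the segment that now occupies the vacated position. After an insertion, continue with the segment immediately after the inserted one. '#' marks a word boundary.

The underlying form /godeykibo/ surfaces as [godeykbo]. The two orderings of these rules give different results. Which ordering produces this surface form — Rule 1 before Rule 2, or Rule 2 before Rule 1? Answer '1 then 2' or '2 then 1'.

Order 1 then 2:
  1 Syncope: [godeykibo] → [godeykbo]
  2 Regressive Voicing Assimilation: [godeykbo] → [godeygbo]
  result: [godeygbo]
Order 2 then 1:
  2 Regressive Voicing Assimilation: no change — [godeykibo]
  1 Syncope: [godeykibo] → [godeykbo]
  result: [godeykbo]

2 then 1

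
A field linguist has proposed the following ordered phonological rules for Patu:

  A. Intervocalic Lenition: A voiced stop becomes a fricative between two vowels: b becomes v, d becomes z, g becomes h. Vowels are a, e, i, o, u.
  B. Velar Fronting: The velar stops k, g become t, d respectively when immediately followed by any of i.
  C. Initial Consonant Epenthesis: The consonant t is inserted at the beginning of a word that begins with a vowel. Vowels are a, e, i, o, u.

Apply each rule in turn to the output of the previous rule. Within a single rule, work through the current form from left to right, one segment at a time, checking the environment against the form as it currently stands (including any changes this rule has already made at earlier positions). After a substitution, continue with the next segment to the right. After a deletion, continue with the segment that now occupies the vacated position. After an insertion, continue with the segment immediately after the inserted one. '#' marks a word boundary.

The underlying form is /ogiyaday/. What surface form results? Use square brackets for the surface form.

A Intervocalic Lenition: [ogiyaday] → [ohiyazay]
B Velar Fronting: no change — [ohiyazay]
C Initial Consonant Epenthesis: [ohiyazay] → [tohiyazay]

[tohiyazay]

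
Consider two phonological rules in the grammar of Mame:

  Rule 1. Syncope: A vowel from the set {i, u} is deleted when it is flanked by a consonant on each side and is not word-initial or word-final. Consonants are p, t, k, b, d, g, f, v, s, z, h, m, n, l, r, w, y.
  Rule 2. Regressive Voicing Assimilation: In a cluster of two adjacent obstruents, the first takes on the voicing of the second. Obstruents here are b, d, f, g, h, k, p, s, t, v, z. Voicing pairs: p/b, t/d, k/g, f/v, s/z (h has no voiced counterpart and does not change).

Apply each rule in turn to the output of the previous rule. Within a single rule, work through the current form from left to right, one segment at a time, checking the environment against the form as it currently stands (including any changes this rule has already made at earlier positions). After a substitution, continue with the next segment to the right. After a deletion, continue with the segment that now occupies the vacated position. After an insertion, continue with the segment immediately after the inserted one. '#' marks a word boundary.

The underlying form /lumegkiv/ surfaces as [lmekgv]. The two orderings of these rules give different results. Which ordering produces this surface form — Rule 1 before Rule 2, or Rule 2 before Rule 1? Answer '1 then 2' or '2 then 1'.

1 then 2

Order 1 then 2:
  1 Syncope: [lumegkiv] → [lmegkv]
  2 Regressive Voicing Assimilation: [lmegkv] → [lmekgv]
  result: [lmekgv]
Order 2 then 1:
  2 Regressive Voicing Assimilation: [lumegkiv] → [lumekkiv]
  1 Syncope: [lumekkiv] → [lmekkv]
  result: [lmekkv]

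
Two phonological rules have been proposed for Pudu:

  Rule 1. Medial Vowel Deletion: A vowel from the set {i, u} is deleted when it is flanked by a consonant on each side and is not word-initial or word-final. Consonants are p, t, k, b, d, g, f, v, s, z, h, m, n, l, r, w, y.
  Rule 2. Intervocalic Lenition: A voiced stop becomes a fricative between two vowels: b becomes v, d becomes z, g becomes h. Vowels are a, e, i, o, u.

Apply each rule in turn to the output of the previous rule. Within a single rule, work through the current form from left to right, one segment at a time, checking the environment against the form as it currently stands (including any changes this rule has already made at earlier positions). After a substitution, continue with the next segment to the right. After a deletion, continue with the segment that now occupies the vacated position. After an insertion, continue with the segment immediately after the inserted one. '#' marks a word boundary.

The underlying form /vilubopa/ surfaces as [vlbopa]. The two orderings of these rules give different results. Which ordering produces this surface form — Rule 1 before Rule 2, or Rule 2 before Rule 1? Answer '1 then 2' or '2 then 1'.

Order 1 then 2:
  1 Medial Vowel Deletion: [vilubopa] → [vlbopa]
  2 Intervocalic Lenition: no change — [vlbopa]
  result: [vlbopa]
Order 2 then 1:
  2 Intervocalic Lenition: [vilubopa] → [viluvopa]
  1 Medial Vowel Deletion: [viluvopa] → [vlvopa]
  result: [vlvopa]

1 then 2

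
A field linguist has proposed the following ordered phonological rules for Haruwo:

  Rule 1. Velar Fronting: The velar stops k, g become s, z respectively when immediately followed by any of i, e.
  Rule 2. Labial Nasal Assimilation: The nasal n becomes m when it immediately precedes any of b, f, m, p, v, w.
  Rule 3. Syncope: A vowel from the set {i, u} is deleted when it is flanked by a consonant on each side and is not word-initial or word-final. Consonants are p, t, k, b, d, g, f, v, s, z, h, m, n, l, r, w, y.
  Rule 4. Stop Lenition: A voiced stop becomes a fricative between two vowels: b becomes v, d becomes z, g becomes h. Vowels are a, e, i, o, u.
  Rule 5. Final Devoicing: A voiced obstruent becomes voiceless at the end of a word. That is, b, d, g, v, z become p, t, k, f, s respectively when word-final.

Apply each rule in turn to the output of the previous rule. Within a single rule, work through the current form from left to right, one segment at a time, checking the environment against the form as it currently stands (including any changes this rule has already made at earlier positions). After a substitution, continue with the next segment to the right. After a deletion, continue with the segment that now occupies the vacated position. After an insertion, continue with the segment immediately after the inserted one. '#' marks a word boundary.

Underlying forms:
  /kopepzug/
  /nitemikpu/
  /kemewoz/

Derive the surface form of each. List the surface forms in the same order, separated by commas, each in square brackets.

[kopepzk], [ntemkpu], [semewos]

/kopepzug/:
  Rule 1 Velar Fronting: no change — [kopepzug]
  Rule 2 Labial Nasal Assimilation: no change — [kopepzug]
  Rule 3 Syncope: [kopepzug] → [kopepzg]
  Rule 4 Stop Lenition: no change — [kopepzg]
  Rule 5 Final Devoicing: [kopepzg] → [kopepzk]
/nitemikpu/:
  Rule 1 Velar Fronting: no change — [nitemikpu]
  Rule 2 Labial Nasal Assimilation: no change — [nitemikpu]
  Rule 3 Syncope: [nitemikpu] → [ntemkpu]
  Rule 4 Stop Lenition: no change — [ntemkpu]
  Rule 5 Final Devoicing: no change — [ntemkpu]
/kemewoz/:
  Rule 1 Velar Fronting: [kemewoz] → [semewoz]
  Rule 2 Labial Nasal Assimilation: no change — [semewoz]
  Rule 3 Syncope: no change — [semewoz]
  Rule 4 Stop Lenition: no change — [semewoz]
  Rule 5 Final Devoicing: [semewoz] → [semewos]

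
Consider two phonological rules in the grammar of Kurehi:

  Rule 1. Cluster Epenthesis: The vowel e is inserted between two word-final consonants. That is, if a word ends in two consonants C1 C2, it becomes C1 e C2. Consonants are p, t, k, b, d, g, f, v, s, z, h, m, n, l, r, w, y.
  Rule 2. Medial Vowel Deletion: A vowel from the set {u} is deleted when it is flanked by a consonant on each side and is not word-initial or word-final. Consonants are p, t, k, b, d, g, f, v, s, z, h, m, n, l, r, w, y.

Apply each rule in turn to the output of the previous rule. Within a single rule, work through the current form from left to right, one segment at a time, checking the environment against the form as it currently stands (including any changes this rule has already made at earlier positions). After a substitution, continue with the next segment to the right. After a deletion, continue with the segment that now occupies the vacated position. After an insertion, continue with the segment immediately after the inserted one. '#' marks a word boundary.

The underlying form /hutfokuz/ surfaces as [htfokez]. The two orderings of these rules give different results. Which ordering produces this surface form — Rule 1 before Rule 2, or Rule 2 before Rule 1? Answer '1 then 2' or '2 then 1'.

Order 1 then 2:
  1 Cluster Epenthesis: no change — [hutfokuz]
  2 Medial Vowel Deletion: [hutfokuz] → [htfokz]
  result: [htfokz]
Order 2 then 1:
  2 Medial Vowel Deletion: [hutfokuz] → [htfokz]
  1 Cluster Epenthesis: [htfokz] → [htfokez]
  result: [htfokez]

2 then 1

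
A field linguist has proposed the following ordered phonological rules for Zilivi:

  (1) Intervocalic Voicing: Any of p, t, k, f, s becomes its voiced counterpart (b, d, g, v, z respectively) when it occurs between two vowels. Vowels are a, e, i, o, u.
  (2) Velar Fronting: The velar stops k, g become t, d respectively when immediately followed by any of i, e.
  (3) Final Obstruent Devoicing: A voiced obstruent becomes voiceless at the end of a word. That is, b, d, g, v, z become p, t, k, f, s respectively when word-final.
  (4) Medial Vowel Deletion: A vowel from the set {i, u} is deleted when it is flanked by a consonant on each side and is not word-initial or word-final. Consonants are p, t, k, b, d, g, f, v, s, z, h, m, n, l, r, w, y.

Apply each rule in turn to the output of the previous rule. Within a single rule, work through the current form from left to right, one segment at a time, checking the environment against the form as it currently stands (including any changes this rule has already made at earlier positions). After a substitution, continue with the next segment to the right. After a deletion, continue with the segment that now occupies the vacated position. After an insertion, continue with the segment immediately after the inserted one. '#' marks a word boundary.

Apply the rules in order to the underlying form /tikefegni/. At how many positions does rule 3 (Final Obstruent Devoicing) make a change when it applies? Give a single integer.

(1) Intervocalic Voicing: [tikefegni] → [tigevegni]
(2) Velar Fronting: [tigevegni] → [tidevegni]
(3) Final Obstruent Devoicing: no change — [tidevegni]
(4) Medial Vowel Deletion: [tidevegni] → [tdevegni]
Rule 3 changed 0 position(s).

0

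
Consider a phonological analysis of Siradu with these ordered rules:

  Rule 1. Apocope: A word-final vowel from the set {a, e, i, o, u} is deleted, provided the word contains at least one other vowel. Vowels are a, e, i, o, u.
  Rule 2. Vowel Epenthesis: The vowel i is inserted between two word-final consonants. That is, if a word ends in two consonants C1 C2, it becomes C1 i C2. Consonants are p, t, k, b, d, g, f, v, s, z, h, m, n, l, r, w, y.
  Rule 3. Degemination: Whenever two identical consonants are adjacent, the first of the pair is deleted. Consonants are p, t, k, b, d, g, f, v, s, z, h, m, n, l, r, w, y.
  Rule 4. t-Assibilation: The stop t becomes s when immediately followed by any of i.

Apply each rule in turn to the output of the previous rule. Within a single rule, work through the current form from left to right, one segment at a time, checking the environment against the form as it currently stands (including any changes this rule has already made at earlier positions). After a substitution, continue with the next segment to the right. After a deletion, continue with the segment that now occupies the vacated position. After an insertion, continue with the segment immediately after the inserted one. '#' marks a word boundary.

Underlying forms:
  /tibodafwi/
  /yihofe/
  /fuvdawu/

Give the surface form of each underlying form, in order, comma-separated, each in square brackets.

/tibodafwi/:
  Rule 1 Apocope: [tibodafwi] → [tibodafw]
  Rule 2 Vowel Epenthesis: [tibodafw] → [tibodafiw]
  Rule 3 Degemination: no change — [tibodafiw]
  Rule 4 t-Assibilation: [tibodafiw] → [sibodafiw]
/yihofe/:
  Rule 1 Apocope: [yihofe] → [yihof]
  Rule 2 Vowel Epenthesis: no change — [yihof]
  Rule 3 Degemination: no change — [yihof]
  Rule 4 t-Assibilation: no change — [yihof]
/fuvdawu/:
  Rule 1 Apocope: [fuvdawu] → [fuvdaw]
  Rule 2 Vowel Epenthesis: no change — [fuvdaw]
  Rule 3 Degemination: no change — [fuvdaw]
  Rule 4 t-Assibilation: no change — [fuvdaw]

[sibodafiw], [yihof], [fuvdaw]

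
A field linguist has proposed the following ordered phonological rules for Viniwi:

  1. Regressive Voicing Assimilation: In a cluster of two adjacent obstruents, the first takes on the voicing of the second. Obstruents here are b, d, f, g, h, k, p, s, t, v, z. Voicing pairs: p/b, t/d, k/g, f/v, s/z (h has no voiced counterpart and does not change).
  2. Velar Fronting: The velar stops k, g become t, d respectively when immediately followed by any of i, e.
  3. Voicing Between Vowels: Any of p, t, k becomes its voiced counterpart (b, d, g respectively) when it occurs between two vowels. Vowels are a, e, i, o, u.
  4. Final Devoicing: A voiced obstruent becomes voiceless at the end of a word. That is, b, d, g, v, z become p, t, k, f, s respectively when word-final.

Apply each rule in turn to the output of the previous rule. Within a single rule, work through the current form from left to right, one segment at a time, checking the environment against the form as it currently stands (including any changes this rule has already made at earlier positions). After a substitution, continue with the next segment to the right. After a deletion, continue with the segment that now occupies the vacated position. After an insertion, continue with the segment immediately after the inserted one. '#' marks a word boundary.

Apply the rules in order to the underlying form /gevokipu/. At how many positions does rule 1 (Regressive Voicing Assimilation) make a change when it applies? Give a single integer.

1 Regressive Voicing Assimilation: no change — [gevokipu]
2 Velar Fronting: [gevokipu] → [devotipu]
3 Voicing Between Vowels: [devotipu] → [devodibu]
4 Final Devoicing: no change — [devodibu]
Rule 1 changed 0 position(s).

0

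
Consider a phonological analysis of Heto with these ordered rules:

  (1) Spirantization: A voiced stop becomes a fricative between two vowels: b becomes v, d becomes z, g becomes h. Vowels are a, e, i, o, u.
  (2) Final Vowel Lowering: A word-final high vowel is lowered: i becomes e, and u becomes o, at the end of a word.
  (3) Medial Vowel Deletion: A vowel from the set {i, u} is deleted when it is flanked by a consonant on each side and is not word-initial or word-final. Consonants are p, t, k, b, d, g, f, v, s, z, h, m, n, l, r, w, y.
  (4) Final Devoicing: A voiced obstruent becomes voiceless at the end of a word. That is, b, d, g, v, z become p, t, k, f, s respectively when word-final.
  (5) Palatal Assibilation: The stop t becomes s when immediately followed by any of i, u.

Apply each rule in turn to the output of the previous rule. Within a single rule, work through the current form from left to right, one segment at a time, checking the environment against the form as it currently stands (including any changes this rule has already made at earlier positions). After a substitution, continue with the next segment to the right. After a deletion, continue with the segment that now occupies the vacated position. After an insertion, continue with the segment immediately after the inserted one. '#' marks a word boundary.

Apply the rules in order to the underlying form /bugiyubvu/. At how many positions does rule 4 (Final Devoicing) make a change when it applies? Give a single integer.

(1) Spirantization: [bugiyubvu] → [buhiyubvu]
(2) Final Vowel Lowering: [buhiyubvu] → [buhiyubvo]
(3) Medial Vowel Deletion: [buhiyubvo] → [bhybvo]
(4) Final Devoicing: no change — [bhybvo]
(5) Palatal Assibilation: no change — [bhybvo]
Rule 4 changed 0 position(s).

0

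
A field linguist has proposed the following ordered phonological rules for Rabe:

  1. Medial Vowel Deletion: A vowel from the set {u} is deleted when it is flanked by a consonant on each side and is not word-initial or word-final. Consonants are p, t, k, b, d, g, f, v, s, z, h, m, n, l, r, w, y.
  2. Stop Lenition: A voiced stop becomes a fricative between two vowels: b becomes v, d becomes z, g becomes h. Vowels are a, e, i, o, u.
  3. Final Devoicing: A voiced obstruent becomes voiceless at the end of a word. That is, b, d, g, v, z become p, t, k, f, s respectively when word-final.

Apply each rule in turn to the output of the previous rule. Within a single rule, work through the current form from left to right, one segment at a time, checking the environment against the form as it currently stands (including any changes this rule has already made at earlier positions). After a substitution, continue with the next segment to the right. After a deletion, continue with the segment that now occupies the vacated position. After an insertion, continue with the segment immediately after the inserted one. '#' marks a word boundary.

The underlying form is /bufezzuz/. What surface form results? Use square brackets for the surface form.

[bfezzs]

1 Medial Vowel Deletion: [bufezzuz] → [bfezzz]
2 Stop Lenition: no change — [bfezzz]
3 Final Devoicing: [bfezzz] → [bfezzs]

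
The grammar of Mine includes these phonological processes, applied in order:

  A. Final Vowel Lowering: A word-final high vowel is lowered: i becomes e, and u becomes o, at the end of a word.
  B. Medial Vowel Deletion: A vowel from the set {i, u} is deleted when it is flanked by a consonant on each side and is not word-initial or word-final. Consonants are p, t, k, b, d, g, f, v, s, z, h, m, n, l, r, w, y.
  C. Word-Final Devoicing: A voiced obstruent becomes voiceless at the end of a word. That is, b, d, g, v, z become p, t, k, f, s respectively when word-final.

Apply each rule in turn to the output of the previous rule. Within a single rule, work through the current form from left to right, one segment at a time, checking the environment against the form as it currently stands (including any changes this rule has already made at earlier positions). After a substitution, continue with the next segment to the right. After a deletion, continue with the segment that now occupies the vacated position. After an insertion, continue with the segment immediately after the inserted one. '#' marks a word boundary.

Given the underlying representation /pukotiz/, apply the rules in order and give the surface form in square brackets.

[pkots]

A Final Vowel Lowering: no change — [pukotiz]
B Medial Vowel Deletion: [pukotiz] → [pkotz]
C Word-Final Devoicing: [pkotz] → [pkots]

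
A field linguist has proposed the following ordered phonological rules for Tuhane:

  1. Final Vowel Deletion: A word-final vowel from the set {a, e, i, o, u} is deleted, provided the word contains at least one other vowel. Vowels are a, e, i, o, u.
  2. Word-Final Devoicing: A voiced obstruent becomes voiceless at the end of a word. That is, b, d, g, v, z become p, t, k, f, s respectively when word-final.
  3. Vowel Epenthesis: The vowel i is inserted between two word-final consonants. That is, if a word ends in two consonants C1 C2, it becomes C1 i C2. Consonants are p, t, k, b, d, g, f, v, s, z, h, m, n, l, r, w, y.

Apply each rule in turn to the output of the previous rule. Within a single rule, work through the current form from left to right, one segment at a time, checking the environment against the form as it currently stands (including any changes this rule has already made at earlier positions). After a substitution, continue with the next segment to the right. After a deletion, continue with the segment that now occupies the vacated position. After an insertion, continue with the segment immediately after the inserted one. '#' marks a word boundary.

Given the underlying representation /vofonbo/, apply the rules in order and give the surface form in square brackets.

1 Final Vowel Deletion: [vofonbo] → [vofonb]
2 Word-Final Devoicing: [vofonb] → [vofonp]
3 Vowel Epenthesis: [vofonp] → [vofonip]

[vofonip]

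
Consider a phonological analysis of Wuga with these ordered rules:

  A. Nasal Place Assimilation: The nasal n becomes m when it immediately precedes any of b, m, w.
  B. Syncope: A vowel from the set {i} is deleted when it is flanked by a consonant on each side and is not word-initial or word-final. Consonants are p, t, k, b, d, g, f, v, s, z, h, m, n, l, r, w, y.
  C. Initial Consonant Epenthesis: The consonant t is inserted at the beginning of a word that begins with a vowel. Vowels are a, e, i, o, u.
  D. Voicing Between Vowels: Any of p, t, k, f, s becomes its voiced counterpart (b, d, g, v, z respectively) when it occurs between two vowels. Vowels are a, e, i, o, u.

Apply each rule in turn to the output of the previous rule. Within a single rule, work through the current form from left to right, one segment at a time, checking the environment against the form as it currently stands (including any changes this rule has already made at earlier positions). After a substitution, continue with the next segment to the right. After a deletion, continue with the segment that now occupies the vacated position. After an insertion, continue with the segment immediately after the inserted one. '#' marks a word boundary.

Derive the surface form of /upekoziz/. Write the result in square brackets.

A Nasal Place Assimilation: no change — [upekoziz]
B Syncope: [upekoziz] → [upekozz]
C Initial Consonant Epenthesis: [upekozz] → [tupekozz]
D Voicing Between Vowels: [tupekozz] → [tubegozz]

[tubegozz]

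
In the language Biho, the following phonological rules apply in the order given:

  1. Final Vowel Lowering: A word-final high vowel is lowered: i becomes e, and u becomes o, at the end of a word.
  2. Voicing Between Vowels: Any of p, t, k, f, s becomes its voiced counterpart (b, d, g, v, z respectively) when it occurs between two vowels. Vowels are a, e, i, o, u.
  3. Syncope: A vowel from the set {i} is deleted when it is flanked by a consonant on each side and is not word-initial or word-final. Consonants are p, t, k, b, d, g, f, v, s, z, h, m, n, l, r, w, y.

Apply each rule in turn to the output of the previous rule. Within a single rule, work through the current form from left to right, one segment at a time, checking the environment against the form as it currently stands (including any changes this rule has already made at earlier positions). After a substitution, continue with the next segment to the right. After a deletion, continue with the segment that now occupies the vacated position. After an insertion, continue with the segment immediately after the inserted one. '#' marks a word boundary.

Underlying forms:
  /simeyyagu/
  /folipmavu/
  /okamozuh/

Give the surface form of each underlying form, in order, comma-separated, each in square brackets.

/simeyyagu/:
  1 Final Vowel Lowering: [simeyyagu] → [simeyyago]
  2 Voicing Between Vowels: no change — [simeyyago]
  3 Syncope: [simeyyago] → [smeyyago]
/folipmavu/:
  1 Final Vowel Lowering: [folipmavu] → [folipmavo]
  2 Voicing Between Vowels: no change — [folipmavo]
  3 Syncope: [folipmavo] → [folpmavo]
/okamozuh/:
  1 Final Vowel Lowering: no change — [okamozuh]
  2 Voicing Between Vowels: [okamozuh] → [ogamozuh]
  3 Syncope: no change — [ogamozuh]

[smeyyago], [folpmavo], [ogamozuh]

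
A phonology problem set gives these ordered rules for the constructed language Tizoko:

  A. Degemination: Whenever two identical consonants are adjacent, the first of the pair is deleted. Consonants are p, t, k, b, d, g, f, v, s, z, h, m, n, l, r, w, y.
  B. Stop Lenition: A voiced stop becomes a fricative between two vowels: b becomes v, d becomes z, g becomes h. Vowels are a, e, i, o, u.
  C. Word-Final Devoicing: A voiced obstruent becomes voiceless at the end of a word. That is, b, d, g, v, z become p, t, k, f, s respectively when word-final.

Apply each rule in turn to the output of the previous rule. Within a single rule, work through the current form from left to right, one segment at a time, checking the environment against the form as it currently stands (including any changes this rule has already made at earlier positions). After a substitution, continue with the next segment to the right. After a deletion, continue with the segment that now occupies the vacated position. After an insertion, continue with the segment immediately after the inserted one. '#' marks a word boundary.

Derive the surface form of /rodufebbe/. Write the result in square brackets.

[rozufeve]

A Degemination: [rodufebbe] → [rodufebe]
B Stop Lenition: [rodufebe] → [rozufeve]
C Word-Final Devoicing: no change — [rozufeve]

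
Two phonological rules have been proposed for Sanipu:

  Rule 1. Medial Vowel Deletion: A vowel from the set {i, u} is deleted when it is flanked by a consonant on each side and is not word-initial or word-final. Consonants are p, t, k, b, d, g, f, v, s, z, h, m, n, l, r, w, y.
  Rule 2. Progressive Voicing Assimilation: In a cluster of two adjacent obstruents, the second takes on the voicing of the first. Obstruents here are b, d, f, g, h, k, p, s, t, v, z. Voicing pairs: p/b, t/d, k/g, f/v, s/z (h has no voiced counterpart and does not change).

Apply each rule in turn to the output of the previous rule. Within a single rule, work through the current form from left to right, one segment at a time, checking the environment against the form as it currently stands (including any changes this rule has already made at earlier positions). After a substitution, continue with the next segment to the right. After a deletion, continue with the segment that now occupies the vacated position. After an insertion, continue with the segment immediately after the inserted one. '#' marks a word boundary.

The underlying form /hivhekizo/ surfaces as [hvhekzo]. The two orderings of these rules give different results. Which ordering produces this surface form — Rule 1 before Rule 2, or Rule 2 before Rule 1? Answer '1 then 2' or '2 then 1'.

Order 1 then 2:
  1 Medial Vowel Deletion: [hivhekizo] → [hvhekzo]
  2 Progressive Voicing Assimilation: [hvhekzo] → [hfhekso]
  result: [hfhekso]
Order 2 then 1:
  2 Progressive Voicing Assimilation: no change — [hivhekizo]
  1 Medial Vowel Deletion: [hivhekizo] → [hvhekzo]
  result: [hvhekzo]

2 then 1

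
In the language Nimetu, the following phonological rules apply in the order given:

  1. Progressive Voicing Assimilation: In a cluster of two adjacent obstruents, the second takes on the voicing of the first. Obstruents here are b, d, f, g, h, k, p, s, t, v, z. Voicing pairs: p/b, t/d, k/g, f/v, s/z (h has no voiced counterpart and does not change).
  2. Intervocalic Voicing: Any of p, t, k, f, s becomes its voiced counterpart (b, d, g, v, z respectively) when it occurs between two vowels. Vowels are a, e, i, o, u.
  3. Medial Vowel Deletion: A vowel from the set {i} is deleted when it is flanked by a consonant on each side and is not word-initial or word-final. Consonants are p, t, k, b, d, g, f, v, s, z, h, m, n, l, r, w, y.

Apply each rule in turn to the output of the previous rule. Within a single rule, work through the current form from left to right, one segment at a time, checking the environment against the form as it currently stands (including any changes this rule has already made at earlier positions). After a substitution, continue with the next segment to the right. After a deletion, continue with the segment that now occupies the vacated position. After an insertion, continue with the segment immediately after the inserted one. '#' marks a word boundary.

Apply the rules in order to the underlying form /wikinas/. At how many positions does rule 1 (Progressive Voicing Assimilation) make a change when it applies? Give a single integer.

1 Progressive Voicing Assimilation: no change — [wikinas]
2 Intervocalic Voicing: [wikinas] → [wiginas]
3 Medial Vowel Deletion: [wiginas] → [wgnas]
Rule 1 changed 0 position(s).

0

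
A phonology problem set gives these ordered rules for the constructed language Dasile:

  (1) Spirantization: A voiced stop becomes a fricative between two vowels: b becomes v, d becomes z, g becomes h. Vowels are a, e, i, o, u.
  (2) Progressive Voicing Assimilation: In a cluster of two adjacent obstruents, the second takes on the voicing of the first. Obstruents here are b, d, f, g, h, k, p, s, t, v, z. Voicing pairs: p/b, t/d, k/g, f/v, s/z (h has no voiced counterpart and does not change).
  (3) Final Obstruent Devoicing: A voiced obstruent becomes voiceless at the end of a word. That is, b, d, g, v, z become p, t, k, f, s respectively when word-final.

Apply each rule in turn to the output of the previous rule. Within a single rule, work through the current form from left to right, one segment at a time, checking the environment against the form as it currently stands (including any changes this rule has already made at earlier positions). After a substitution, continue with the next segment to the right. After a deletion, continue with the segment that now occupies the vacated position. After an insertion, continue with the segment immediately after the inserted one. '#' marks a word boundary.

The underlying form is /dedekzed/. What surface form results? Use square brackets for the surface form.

(1) Spirantization: [dedekzed] → [dezekzed]
(2) Progressive Voicing Assimilation: [dezekzed] → [dezeksed]
(3) Final Obstruent Devoicing: [dezeksed] → [dezekset]

[dezekset]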